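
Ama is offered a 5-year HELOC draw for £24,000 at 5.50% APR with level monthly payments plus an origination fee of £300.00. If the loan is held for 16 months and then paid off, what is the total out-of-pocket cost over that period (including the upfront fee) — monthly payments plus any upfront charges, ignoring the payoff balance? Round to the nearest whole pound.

£7,635

At 5.50% the monthly rate is 0.0045833, so the payment is 24,000 × 0.0045833 / (1 − 1.0045833^−60) = £458.43.
Total outlay = 16 × £458.43 + £300.00 = £7,634.88.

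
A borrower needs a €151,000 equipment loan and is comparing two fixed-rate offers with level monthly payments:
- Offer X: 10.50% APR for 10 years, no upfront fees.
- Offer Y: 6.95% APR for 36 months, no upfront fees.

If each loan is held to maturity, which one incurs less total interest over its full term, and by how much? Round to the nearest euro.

Offer X: monthly rate = 10.5%/12 = 0.0087500; payment = 151,000 × 0.0087500 / (1 − (1+0.0087500)^−120) = €2,037.52.
Total interest on Offer X = 120 × €2,037.52 − €151,000 = €93,502.40.
Offer Y: monthly rate = 6.95%/12 = 0.0057917; payment = 151,000 × 0.0057917 / (1 − (1+0.0057917)^−36) = €4,658.99.
Total interest on Offer Y = 36 × €4,658.99 − €151,000 = €16,723.64.
Offer Y is lower by €76,778.76.

Offer Y by €76,779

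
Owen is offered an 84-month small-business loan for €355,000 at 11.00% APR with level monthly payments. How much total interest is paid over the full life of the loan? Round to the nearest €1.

€155,591

Monthly rate = 11%/12 = 0.0091667; payment = 355,000 × 0.0091667 / (1 − (1+0.0091667)^−84) = €6,078.46.
Total paid = 84 × €6,078.46 = €510,590.64; interest = €510,590.64 − €355,000 = €155,590.64.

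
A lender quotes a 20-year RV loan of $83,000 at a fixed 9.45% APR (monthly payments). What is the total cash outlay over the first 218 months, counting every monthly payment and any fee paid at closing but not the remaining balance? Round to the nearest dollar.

Monthly rate = 9.45%/12 = 0.0078750; payment = 83,000 × 0.0078750 / (1 − (1+0.0078750)^−240) = $770.96.
Total outlay = 218 × $770.96 = $168,069.28.

$168,069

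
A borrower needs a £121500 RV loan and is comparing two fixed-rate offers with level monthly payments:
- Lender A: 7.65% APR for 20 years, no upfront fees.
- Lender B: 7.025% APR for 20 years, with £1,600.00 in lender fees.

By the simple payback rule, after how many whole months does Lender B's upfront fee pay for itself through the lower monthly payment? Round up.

Lender A: at 7.65% the monthly rate is 0.0063750, so the payment is 121,500 × 0.0063750 / (1 − 1.0063750^−240) = £989.97.
Lender B: at 7.025% the monthly rate is 0.0058542, so the payment is 121,500 × 0.0058542 / (1 − 1.0058542^−240) = £943.81.
Monthly savings = £989.97 − £943.81 = £46.16.
Break-even = £1,600.00 / £46.16 = 34.66 → 35 months.

35 months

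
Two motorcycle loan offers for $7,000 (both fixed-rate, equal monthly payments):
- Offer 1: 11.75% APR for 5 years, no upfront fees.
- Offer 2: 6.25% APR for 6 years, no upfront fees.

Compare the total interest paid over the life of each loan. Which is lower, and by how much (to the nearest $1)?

Offer 2 by $877

Offer 1: at 11.75% the monthly rate is 0.0097917, so the payment is 7,000 × 0.0097917 / (1 − 1.0097917^−60) = $154.83.
Total interest on Offer 1 = 60 × $154.83 − $7,000 = $2,289.80.
Offer 2: at 6.25% the monthly rate is 0.0052083, so the payment is 7,000 × 0.0052083 / (1 − 1.0052083^−72) = $116.84.
Total interest on Offer 2 = 72 × $116.84 − $7,000 = $1,412.48.
Offer 2 is lower by $877.32.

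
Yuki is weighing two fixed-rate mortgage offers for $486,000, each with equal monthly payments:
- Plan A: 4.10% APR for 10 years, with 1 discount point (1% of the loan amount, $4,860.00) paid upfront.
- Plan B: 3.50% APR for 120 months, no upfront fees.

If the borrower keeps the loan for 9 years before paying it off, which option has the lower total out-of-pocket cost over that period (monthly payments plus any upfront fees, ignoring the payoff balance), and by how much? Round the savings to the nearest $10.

Plan A: monthly rate = 4.1%/12 = 0.0034167; payment = 486,000 × 0.0034167 / (1 − (1+0.0034167)^−120) = $4,943.64.
Plan B: monthly rate = 3.5%/12 = 0.0029167; payment = 486,000 × 0.0029167 / (1 − (1+0.0029167)^−120) = $4,805.85.
Over 108 months: Plan A costs 108 × $4,943.64 + $4,860.00 = $538,773.12; Plan B costs 108 × $4,805.85 = $519,031.80.
Plan B is cheaper by $538,773.12 − $519,031.80 = $19,741.32.

Plan B by $19,740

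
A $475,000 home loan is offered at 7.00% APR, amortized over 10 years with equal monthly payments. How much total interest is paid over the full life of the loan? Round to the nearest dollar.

At 7.00% the monthly rate is 0.0058333, so the payment is 475,000 × 0.0058333 / (1 − 1.0058333^−120) = $5,515.15.
Total paid = 120 × $5,515.15 = $661,818.00; interest = $661,818.00 − $475,000 = $186,818.00.

$186,818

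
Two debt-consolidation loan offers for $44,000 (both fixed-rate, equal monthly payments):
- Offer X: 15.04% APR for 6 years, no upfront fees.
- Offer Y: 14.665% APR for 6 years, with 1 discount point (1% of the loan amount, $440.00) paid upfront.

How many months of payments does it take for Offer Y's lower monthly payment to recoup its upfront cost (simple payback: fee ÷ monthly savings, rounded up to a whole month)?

Offer X: at 15.04% the monthly rate is 0.0125333, so the payment is 44,000 × 0.0125333 / (1 − 1.0125333^−72) = $931.34.
Offer Y: monthly rate = 14.665%/12 = 0.0122208; payment = 44,000 × 0.0122208 / (1 − (1+0.0122208)^−72) = $922.39.
Monthly savings = $931.34 − $922.39 = $8.95.
Break-even = $440.00 / $8.95 = 49.16 → 50 months.

50 months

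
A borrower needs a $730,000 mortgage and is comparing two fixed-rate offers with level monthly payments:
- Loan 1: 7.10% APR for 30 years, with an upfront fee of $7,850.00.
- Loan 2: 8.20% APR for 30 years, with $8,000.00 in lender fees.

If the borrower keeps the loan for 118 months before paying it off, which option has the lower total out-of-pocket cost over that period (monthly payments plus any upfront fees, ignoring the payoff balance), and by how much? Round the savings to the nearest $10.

Loan 1: monthly rate = 7.1%/12 = 0.0059167; payment = 730,000 × 0.0059167 / (1 − (1+0.0059167)^−360) = $4,905.83.
Loan 2: monthly rate = 8.2%/12 = 0.0068333; payment = 730,000 × 0.0068333 / (1 − (1+0.0068333)^−360) = $5,458.61.
Over 118 months: Loan 1 costs 118 × $4,905.83 + $7,850.00 = $586,737.94; Loan 2 costs 118 × $5,458.61 + $8,000.00 = $652,115.98.
Loan 1 is cheaper by $652,115.98 − $586,737.94 = $65,378.04.

Loan 1 by $65,380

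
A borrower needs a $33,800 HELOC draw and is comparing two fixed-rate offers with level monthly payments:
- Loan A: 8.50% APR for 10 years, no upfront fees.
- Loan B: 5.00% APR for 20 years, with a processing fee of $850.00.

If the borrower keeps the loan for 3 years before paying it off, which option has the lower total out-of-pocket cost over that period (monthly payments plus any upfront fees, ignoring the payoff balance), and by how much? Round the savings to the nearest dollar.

Loan B by $6,206

Loan A: monthly rate = 8.5%/12 = 0.0070833; payment = 33,800 × 0.0070833 / (1 − (1+0.0070833)^−120) = $419.07.
Loan B: monthly rate = 5%/12 = 0.0041667; payment = 33,800 × 0.0041667 / (1 − (1+0.0041667)^−240) = $223.07.
Over 36 months: Loan A costs 36 × $419.07 = $15,086.52; Loan B costs 36 × $223.07 + $850.00 = $8,880.52.
Loan B is cheaper by $15,086.52 − $8,880.52 = $6,206.00.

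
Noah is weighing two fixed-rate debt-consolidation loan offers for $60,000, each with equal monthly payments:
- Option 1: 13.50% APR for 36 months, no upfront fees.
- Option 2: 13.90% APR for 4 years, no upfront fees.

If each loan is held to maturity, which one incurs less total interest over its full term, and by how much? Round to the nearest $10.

Option 1 by $5,260

Option 1: at 13.50% the monthly rate is 0.0112500, so the payment is 60,000 × 0.0112500 / (1 − 1.0112500^−36) = $2,036.12.
Total interest on Option 1 = 36 × $2,036.12 − $60,000 = $13,300.32.
Option 2: at 13.90% the monthly rate is 0.0115833, so the payment is 60,000 × 0.0115833 / (1 − 1.0115833^−48) = $1,636.58.
Total interest on Option 2 = 48 × $1,636.58 − $60,000 = $18,555.84.
Option 1 is lower by $5,255.52.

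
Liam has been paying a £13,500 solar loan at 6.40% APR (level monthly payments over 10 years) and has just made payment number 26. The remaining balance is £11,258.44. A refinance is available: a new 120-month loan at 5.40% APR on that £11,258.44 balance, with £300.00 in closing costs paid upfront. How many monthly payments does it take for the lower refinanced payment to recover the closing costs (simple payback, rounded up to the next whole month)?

10 months

Current payment = 13,500 × 6.4%/12 / (1 − (1+0.0053333)^−120) = £152.60.
Refinanced payment = 11,258.44 × 0.0045000 / (1 − (1+0.0045000)^−120) = £121.63.
Monthly savings = £152.60 − £121.63 = £30.97.
Break-even = £300.00 / £30.97 = 9.69 → 10 months.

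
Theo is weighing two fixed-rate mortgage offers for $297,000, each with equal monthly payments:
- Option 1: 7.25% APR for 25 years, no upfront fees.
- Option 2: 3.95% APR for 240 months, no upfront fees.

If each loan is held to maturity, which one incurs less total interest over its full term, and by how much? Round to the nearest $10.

Option 1: at 7.25% the monthly rate is 0.0060417, so the payment is 297,000 × 0.0060417 / (1 − 1.0060417^−300) = $2,146.74.
Total interest on Option 1 = 300 × $2,146.74 − $297,000 = $347,022.00.
Option 2: monthly rate = 3.95%/12 = 0.0032917; payment = 297,000 × 0.0032917 / (1 − (1+0.0032917)^−240) = $1,791.95.
Total interest on Option 2 = 240 × $1,791.95 − $297,000 = $133,068.00.
Option 2 is lower by $213,954.00.

Option 2 by $213,950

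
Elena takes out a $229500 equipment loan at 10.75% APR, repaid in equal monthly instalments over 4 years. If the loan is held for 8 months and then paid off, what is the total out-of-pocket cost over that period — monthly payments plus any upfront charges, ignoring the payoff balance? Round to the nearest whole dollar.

$47,230

At 10.75% the monthly rate is 0.0089583, so the payment is 229,500 × 0.0089583 / (1 − 1.0089583^−48) = $5,903.72.
Total outlay = 8 × $5,903.72 = $47,229.76.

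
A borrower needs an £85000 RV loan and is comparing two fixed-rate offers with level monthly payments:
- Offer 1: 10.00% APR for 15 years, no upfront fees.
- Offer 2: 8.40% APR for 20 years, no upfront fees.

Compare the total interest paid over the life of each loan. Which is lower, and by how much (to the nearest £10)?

Offer 1 by £11,330

Offer 1: at 10.00% the monthly rate is 0.0083333, so the payment is 85,000 × 0.0083333 / (1 − 1.0083333^−180) = £913.41.
Total interest on Offer 1 = 180 × £913.41 − £85,000 = £79,413.80.
Offer 2: at 8.40% the monthly rate is 0.0070000, so the payment is 85,000 × 0.0070000 / (1 − 1.0070000^−240) = £732.28.
Total interest on Offer 2 = 240 × £732.28 − £85,000 = £90,747.20.
Offer 1 is lower by £11,333.40.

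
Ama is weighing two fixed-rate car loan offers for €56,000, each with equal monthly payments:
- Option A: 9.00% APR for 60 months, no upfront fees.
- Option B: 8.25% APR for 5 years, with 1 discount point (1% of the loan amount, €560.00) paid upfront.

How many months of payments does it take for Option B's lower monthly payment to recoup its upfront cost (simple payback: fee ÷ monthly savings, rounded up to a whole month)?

28 months

Option A: at 9.00% the monthly rate is 0.0075000, so the payment is 56,000 × 0.0075000 / (1 − 1.0075000^−60) = €1,162.47.
Option B: at 8.25% the monthly rate is 0.0068750, so the payment is 56,000 × 0.0068750 / (1 − 1.0068750^−60) = €1,142.19.
Monthly savings = €1,162.47 − €1,142.19 = €20.28.
Break-even = €560.00 / €20.28 = 27.61 → 28 months.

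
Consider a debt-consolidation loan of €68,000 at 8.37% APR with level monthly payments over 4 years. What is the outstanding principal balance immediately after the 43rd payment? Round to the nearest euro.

With monthly rate i = 8.37%/12 = 0.0069750, the balance after k of n payments is P · [(1+i)^n − (1+i)^k] / [(1+i)^n − 1].
(1+0.0069750)^48 = 1.39603739 and (1+0.0069750)^43 = 1.34835300, so the balance is 68,000 × (1.39603739 − 1.34835300) / (1.39603739 − 1) = €8,187.45.

€8,187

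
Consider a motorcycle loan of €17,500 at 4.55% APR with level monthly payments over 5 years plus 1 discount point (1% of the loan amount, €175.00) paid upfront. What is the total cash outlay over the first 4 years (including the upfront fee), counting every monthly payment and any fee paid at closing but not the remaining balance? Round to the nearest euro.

€15,854

At 4.55% the monthly rate is 0.0037917, so the payment is 17,500 × 0.0037917 / (1 − 1.0037917^−60) = €326.65.
Total outlay = 48 × €326.65 + €175.00 = €15,854.20.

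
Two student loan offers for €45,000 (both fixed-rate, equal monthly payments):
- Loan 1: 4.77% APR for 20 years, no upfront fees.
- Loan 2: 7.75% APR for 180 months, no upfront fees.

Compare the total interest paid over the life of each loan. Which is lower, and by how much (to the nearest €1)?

Loan 1: at 4.77% the monthly rate is 0.0039750, so the payment is 45,000 × 0.0039750 / (1 − 1.0039750^−240) = €291.29.
Total interest on Loan 1 = 240 × €291.29 − €45,000 = €24,909.60.
Loan 2: at 7.75% the monthly rate is 0.0064583, so the payment is 45,000 × 0.0064583 / (1 − 1.0064583^−180) = €423.57.
Total interest on Loan 2 = 180 × €423.57 − €45,000 = €31,242.60.
Loan 1 is lower by €6,333.00.

Loan 1 by €6,333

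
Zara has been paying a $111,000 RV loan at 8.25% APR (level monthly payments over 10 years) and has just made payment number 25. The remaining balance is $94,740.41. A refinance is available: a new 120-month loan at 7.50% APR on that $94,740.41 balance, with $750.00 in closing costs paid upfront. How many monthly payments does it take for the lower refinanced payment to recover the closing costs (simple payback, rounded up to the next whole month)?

Current payment = 111,000 × 8.25%/12 / (1 − (1+0.0068750)^−120) = $1,361.44.
Refinanced payment = 94,740.41 × 0.0062500 / (1 − (1+0.0062500)^−120) = $1,124.59.
Monthly savings = $1,361.44 − $1,124.59 = $236.85.
Break-even = $750.00 / $236.85 = 3.17 → 4 months.

4 months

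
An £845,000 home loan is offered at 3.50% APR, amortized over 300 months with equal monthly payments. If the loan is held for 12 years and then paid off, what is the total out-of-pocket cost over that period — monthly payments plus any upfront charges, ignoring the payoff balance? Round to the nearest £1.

£609,159

Monthly rate = 3.5%/12 = 0.0029167; payment = 845,000 × 0.0029167 / (1 − (1+0.0029167)^−300) = £4,230.27.
Total outlay = 144 × £4,230.27 = £609,158.88.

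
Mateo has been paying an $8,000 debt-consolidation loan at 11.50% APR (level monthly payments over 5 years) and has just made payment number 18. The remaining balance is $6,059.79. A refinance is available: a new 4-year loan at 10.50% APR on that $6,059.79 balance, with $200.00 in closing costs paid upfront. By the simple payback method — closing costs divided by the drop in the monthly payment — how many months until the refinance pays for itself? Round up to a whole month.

10 months

Current payment = 8,000 × 11.5%/12 / (1 − (1+0.0095833)^−60) = $175.94.
Refinanced payment = 6,059.79 × 0.0087500 / (1 − (1+0.0087500)^−48) = $155.15.
Monthly savings = $175.94 − $155.15 = $20.79.
Break-even = $200.00 / $20.79 = 9.62 → 10 months.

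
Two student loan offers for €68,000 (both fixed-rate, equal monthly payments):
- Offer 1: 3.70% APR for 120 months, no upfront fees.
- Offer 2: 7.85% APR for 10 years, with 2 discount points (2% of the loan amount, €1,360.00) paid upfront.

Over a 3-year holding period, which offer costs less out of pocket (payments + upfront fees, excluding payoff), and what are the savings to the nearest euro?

Offer 1: at 3.70% the monthly rate is 0.0030833, so the payment is 68,000 × 0.0030833 / (1 − 1.0030833^−120) = €678.81.
Offer 2: monthly rate = 7.85%/12 = 0.0065417; payment = 68,000 × 0.0065417 / (1 − (1+0.0065417)^−120) = €819.65.
Over 36 months: Offer 1 costs 36 × €678.81 = €24,437.16; Offer 2 costs 36 × €819.65 + €1,360.00 = €30,867.40.
Offer 1 is cheaper by €30,867.40 − €24,437.16 = €6,430.24.

Offer 1 by €6,430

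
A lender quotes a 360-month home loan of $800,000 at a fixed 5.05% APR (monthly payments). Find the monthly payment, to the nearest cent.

$4,319.05

Monthly rate = 5.05%/12 = 0.0042083; payment = 800,000 × 0.0042083 / (1 − (1+0.0042083)^−360) = $4,319.05.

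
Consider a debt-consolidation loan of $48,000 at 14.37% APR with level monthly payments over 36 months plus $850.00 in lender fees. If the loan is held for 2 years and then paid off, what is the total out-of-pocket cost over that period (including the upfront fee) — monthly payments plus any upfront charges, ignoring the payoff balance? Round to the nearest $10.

$40,430

At 14.37% the monthly rate is 0.0119750, so the payment is 48,000 × 0.0119750 / (1 − 1.0119750^−36) = $1,649.17.
Total outlay = 24 × $1,649.17 + $850.00 = $40,430.08.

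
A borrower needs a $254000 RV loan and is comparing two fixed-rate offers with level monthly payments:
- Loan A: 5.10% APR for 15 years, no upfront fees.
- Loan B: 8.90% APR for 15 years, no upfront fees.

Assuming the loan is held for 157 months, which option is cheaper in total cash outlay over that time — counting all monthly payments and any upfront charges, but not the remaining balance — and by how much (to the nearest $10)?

Loan A by $84,670

Loan A: monthly rate = 5.1%/12 = 0.0042500; payment = 254,000 × 0.0042500 / (1 − (1+0.0042500)^−180) = $2,021.87.
Loan B: monthly rate = 8.9%/12 = 0.0074167; payment = 254,000 × 0.0074167 / (1 − (1+0.0074167)^−180) = $2,561.15.
Over 157 months: Loan A costs 157 × $2,021.87 = $317,433.59; Loan B costs 157 × $2,561.15 = $402,100.55.
Loan A is cheaper by $402,100.55 − $317,433.59 = $84,666.96.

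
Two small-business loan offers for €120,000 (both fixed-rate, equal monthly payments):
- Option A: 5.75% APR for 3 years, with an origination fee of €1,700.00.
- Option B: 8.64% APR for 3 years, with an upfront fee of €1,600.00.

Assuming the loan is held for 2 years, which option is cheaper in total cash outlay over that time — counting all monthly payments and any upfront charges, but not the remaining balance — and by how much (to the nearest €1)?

Option A: at 5.75% the monthly rate is 0.0047917, so the payment is 120,000 × 0.0047917 / (1 − 1.0047917^−36) = €3,637.05.
Option B: monthly rate = 8.64%/12 = 0.0072000; payment = 120,000 × 0.0072000 / (1 − (1+0.0072000)^−36) = €3,795.89.
Over 24 months: Option A costs 24 × €3,637.05 + €1,700.00 = €88,989.20; Option B costs 24 × €3,795.89 + €1,600.00 = €92,701.36.
Option A is cheaper by €92,701.36 − €88,989.20 = €3,712.16.

Option A by €3,712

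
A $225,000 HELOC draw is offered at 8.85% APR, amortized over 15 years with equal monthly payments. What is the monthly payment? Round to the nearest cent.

$2,262.07

Monthly rate = 8.85%/12 = 0.0073750; payment = 225,000 × 0.0073750 / (1 − (1+0.0073750)^−180) = $2,262.07.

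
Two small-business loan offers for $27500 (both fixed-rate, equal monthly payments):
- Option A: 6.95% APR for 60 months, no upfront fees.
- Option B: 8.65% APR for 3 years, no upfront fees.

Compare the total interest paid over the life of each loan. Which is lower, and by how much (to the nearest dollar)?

Option B by $1,312

Option A: monthly rate = 6.95%/12 = 0.0057917; payment = 27,500 × 0.0057917 / (1 − (1+0.0057917)^−60) = $543.88.
Total interest on Option A = 60 × $543.88 − $27,500 = $5,132.80.
Option B: at 8.65% the monthly rate is 0.0072083, so the payment is 27,500 × 0.0072083 / (1 − 1.0072083^−36) = $870.02.
Total interest on Option B = 36 × $870.02 − $27,500 = $3,820.72.
Option B is lower by $1,312.08.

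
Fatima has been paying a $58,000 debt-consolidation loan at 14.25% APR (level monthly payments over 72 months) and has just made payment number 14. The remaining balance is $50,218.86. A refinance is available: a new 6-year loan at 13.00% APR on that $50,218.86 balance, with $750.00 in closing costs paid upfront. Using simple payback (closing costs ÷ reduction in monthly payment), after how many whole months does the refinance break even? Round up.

Current payment = 58,000 × 14.25%/12 / (1 − (1+0.0118750)^−72) = $1,202.91.
Refinanced payment = 50,218.86 × 0.0108333 / (1 − (1+0.0108333)^−72) = $1,008.10.
Monthly savings = $1,202.91 − $1,008.10 = $194.81.
Break-even = $750.00 / $194.81 = 3.85 → 4 months.

4 months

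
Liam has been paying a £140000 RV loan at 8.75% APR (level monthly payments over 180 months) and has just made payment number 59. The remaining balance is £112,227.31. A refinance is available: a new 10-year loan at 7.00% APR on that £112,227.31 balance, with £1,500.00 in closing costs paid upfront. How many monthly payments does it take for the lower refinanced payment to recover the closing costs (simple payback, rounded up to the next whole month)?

Current payment = 140,000 × 8.75%/12 / (1 − (1+0.0072917)^−180) = £1,399.23.
Refinanced payment = 112,227.31 × 0.0058333 / (1 − (1+0.0058333)^−120) = £1,303.05.
Monthly savings = £1,399.23 − £1,303.05 = £96.18.
Break-even = £1,500.00 / £96.18 = 15.60 → 16 months.

16 months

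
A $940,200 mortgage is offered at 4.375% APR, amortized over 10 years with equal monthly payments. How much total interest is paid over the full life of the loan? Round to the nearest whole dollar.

Monthly rate = 4.375%/12 = 0.0036458; payment = 940,200 × 0.0036458 / (1 − (1+0.0036458)^−120) = $9,687.53.
Total paid = 120 × $9,687.53 = $1,162,503.60; interest = $1,162,503.60 − $940,200 = $222,303.60.

$222,304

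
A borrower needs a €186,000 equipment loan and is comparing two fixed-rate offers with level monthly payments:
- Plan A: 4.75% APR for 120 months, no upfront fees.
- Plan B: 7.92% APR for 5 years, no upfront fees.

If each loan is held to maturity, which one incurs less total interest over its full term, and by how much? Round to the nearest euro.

Plan A: at 4.75% the monthly rate is 0.0039583, so the payment is 186,000 × 0.0039583 / (1 − 1.0039583^−120) = €1,950.17.
Total interest on Plan A = 120 × €1,950.17 − €186,000 = €48,020.40.
Plan B: at 7.92% the monthly rate is 0.0066000, so the payment is 186,000 × 0.0066000 / (1 − 1.0066000^−60) = €3,764.29.
Total interest on Plan B = 60 × €3,764.29 − €186,000 = €39,857.40.
Plan B is lower by €8,163.00.

Plan B by €8,163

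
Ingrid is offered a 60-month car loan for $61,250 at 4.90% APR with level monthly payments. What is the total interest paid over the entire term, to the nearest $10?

Monthly rate = 4.9%/12 = 0.0040833; payment = 61,250 × 0.0040833 / (1 − (1+0.0040833)^−60) = $1,153.06.
Total paid = 60 × $1,153.06 = $69,183.60; interest = $69,183.60 − $61,250 = $7,933.60.

$7,930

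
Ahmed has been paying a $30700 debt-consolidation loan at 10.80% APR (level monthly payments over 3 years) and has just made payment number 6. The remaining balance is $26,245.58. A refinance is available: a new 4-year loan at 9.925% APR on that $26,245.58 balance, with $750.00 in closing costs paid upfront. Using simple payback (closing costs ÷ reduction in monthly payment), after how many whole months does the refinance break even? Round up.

Current payment = 30,700 × 10.8%/12 / (1 − (1+0.0090000)^−36) = $1,002.17.
Refinanced payment = 26,245.58 × 0.0082708 / (1 − (1+0.0082708)^−48) = $664.71.
Monthly savings = $1,002.17 − $664.71 = $337.46.
Break-even = $750.00 / $337.46 = 2.22 → 3 months.

3 months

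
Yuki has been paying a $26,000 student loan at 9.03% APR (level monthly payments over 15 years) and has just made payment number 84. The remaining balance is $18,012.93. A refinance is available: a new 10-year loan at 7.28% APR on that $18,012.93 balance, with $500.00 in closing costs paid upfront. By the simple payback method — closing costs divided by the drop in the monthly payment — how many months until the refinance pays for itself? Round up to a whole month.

10 months

Current payment = 26,000 × 9.03%/12 / (1 − (1+0.0075250)^−180) = $264.17.
Refinanced payment = 18,012.93 × 0.0060667 / (1 − (1+0.0060667)^−120) = $211.75.
Monthly savings = $264.17 − $211.75 = $52.42.
Break-even = $500.00 / $52.42 = 9.54 → 10 months.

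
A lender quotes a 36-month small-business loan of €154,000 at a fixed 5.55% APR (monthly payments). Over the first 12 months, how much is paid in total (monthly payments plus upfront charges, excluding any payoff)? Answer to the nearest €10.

Monthly rate = 5.55%/12 = 0.0046250; payment = 154,000 × 0.0046250 / (1 − (1+0.0046250)^−36) = €4,653.64.
Total outlay = 12 × €4,653.64 = €55,843.68.

€55,840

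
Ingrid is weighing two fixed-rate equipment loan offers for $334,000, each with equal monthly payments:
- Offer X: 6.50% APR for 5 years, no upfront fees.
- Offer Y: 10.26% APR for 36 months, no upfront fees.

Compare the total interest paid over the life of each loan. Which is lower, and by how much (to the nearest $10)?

Offer Y by $2,660

Offer X: monthly rate = 6.5%/12 = 0.0054167; payment = 334,000 × 0.0054167 / (1 − (1+0.0054167)^−60) = $6,535.09.
Total interest on Offer X = 60 × $6,535.09 − $334,000 = $58,105.40.
Offer Y: at 10.26% the monthly rate is 0.0085500, so the payment is 334,000 × 0.0085500 / (1 − 1.0085500^−36) = $10,818.06.
Total interest on Offer Y = 36 × $10,818.06 − $334,000 = $55,450.16.
Offer Y is lower by $2,655.24.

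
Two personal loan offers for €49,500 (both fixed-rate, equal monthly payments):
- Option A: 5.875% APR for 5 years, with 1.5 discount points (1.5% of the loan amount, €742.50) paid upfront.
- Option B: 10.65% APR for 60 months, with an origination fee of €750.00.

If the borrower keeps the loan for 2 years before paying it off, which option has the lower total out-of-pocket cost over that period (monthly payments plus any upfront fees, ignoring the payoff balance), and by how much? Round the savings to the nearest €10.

Option A: at 5.875% the monthly rate is 0.0048958, so the payment is 49,500 × 0.0048958 / (1 − 1.0048958^−60) = €954.10.
Option B: at 10.65% the monthly rate is 0.0088750, so the payment is 49,500 × 0.0088750 / (1 − 1.0088750^−60) = €1,067.63.
Over 24 months: Option A costs 24 × €954.10 + €742.50 = €23,640.90; Option B costs 24 × €1,067.63 + €750.00 = €26,373.12.
Option A is cheaper by €26,373.12 − €23,640.90 = €2,732.22.

Option A by €2,730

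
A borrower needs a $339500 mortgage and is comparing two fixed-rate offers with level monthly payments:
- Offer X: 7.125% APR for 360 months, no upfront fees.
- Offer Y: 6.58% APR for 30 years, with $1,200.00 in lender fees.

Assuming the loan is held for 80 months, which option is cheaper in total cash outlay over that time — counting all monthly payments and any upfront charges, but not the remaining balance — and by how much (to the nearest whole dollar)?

Offer Y by $8,681

Offer X: monthly rate = 7.125%/12 = 0.0059375; payment = 339,500 × 0.0059375 / (1 − (1+0.0059375)^−360) = $2,287.27.
Offer Y: monthly rate = 6.58%/12 = 0.0054833; payment = 339,500 × 0.0054833 / (1 − (1+0.0054833)^−360) = $2,163.76.
Over 80 months: Offer X costs 80 × $2,287.27 = $182,981.60; Offer Y costs 80 × $2,163.76 + $1,200.00 = $174,300.80.
Offer Y is cheaper by $182,981.60 − $174,300.80 = $8,680.80.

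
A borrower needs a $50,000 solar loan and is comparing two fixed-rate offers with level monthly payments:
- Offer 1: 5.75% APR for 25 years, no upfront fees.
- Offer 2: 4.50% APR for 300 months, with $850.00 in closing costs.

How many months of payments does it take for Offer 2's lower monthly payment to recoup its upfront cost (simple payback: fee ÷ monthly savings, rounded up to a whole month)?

24 months

Offer 1: monthly rate = 5.75%/12 = 0.0047917; payment = 50,000 × 0.0047917 / (1 − (1+0.0047917)^−300) = $314.55.
Offer 2: at 4.50% the monthly rate is 0.0037500, so the payment is 50,000 × 0.0037500 / (1 − 1.0037500^−300) = $277.92.
Monthly savings = $314.55 − $277.92 = $36.63.
Break-even = $850.00 / $36.63 = 23.21 → 24 months.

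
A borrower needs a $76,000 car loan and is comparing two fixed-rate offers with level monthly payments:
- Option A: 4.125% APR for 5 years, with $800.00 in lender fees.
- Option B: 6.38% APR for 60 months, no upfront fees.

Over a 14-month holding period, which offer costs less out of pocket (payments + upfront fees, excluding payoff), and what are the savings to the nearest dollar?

Option A by $303

Option A: at 4.125% the monthly rate is 0.0034375, so the payment is 76,000 × 0.0034375 / (1 − 1.0034375^−60) = $1,403.95.
Option B: at 6.38% the monthly rate is 0.0053167, so the payment is 76,000 × 0.0053167 / (1 − 1.0053167^−60) = $1,482.76.
Over 14 months: Option A costs 14 × $1,403.95 + $800.00 = $20,455.30; Option B costs 14 × $1,482.76 = $20,758.64.
Option A is cheaper by $20,758.64 − $20,455.30 = $303.34.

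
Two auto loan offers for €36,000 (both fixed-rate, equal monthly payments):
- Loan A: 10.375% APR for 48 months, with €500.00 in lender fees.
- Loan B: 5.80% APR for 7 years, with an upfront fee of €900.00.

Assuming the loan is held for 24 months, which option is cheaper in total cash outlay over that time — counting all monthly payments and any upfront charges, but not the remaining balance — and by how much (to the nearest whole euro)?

Loan A: at 10.375% the monthly rate is 0.0086458, so the payment is 36,000 × 0.0086458 / (1 − 1.0086458^−48) = €919.55.
Loan B: at 5.80% the monthly rate is 0.0048333, so the payment is 36,000 × 0.0048333 / (1 − 1.0048333^−84) = €522.46.
Over 24 months: Loan A costs 24 × €919.55 + €500.00 = €22,569.20; Loan B costs 24 × €522.46 + €900.00 = €13,439.04.
Loan B is cheaper by €22,569.20 − €13,439.04 = €9,130.16.

Loan B by €9,130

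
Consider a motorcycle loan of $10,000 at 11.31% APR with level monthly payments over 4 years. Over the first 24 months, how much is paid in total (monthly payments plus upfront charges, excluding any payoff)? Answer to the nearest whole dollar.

At 11.31% the monthly rate is 0.0094250, so the payment is 10,000 × 0.0094250 / (1 − 1.0094250^−48) = $259.96.
Total outlay = 24 × $259.96 = $6,239.04.

$6,239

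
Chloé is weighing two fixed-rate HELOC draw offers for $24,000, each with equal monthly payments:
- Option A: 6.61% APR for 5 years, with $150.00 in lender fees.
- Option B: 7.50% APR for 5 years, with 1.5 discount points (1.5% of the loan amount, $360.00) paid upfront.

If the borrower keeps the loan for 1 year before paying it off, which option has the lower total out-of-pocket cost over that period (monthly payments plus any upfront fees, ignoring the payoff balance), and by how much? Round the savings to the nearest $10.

Option A by $330

Option A: at 6.61% the monthly rate is 0.0055083, so the payment is 24,000 × 0.0055083 / (1 − 1.0055083^−60) = $470.83.
Option B: at 7.50% the monthly rate is 0.0062500, so the payment is 24,000 × 0.0062500 / (1 − 1.0062500^−60) = $480.91.
Over 12 months: Option A costs 12 × $470.83 + $150.00 = $5,799.96; Option B costs 12 × $480.91 + $360.00 = $6,130.92.
Option A is cheaper by $6,130.92 − $5,799.96 = $330.96.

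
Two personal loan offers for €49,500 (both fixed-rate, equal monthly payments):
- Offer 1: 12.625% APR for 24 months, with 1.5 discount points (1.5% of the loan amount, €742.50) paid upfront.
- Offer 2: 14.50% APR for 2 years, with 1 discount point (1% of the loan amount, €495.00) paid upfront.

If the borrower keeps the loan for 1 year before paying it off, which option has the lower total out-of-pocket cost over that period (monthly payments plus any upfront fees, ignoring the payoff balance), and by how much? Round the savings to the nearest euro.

Offer 1 by €277

Offer 1: at 12.625% the monthly rate is 0.0105208, so the payment is 49,500 × 0.0105208 / (1 − 1.0105208^−24) = €2,344.61.
Offer 2: monthly rate = 14.5%/12 = 0.0120833; payment = 49,500 × 0.0120833 / (1 − (1+0.0120833)^−24) = €2,388.35.
Over 12 months: Offer 1 costs 12 × €2,344.61 + €742.50 = €28,877.82; Offer 2 costs 12 × €2,388.35 + €495.00 = €29,155.20.
Offer 1 is cheaper by €29,155.20 − €28,877.82 = €277.38.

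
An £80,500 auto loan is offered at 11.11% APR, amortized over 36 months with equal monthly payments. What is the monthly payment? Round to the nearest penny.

£2,639.66

Monthly rate = 11.11%/12 = 0.0092583; payment = 80,500 × 0.0092583 / (1 − (1+0.0092583)^−36) = £2,639.66.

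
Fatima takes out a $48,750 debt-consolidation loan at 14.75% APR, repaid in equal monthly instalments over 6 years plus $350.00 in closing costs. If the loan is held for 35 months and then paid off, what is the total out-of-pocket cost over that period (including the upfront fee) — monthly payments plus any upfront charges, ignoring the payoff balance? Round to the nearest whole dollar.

$36,197

Monthly rate = 14.75%/12 = 0.0122917; payment = 48,750 × 0.0122917 / (1 − (1+0.0122917)^−72) = $1,024.21.
Total outlay = 35 × $1,024.21 + $350.00 = $36,197.35.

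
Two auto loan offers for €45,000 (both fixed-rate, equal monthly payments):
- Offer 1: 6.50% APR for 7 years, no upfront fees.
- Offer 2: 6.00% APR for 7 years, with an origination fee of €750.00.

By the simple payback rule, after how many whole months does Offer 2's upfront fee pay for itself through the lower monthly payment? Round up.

Offer 1: monthly rate = 6.5%/12 = 0.0054167; payment = 45,000 × 0.0054167 / (1 − (1+0.0054167)^−84) = €668.22.
Offer 2: at 6.00% the monthly rate is 0.0050000, so the payment is 45,000 × 0.0050000 / (1 − 1.0050000^−84) = €657.38.
Monthly savings = €668.22 − €657.38 = €10.84.
Break-even = €750.00 / €10.84 = 69.19 → 70 months.

70 months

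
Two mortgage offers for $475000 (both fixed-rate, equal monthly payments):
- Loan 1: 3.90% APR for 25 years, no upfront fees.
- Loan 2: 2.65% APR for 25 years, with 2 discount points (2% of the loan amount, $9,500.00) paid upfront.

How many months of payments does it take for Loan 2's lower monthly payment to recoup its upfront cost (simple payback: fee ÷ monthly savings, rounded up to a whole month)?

31 months

Loan 1: monthly rate = 3.9%/12 = 0.0032500; payment = 475,000 × 0.0032500 / (1 − (1+0.0032500)^−300) = $2,481.07.
Loan 2: at 2.65% the monthly rate is 0.0022083, so the payment is 475,000 × 0.0022083 / (1 − 1.0022083^−300) = $2,166.99.
Monthly savings = $2,481.07 − $2,166.99 = $314.08.
Break-even = $9,500.00 / $314.08 = 30.25 → 31 months.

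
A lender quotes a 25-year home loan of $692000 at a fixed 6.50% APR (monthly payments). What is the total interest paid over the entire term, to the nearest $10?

$709,730

At 6.50% the monthly rate is 0.0054167, so the payment is 692,000 × 0.0054167 / (1 − 1.0054167^−300) = $4,672.43.
Total paid = 300 × $4,672.43 = $1,401,729.00; interest = $1,401,729.00 − $692,000 = $709,729.00.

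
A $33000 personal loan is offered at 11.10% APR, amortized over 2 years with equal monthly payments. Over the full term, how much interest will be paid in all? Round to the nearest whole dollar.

Monthly rate = 11.1%/12 = 0.0092500; payment = 33,000 × 0.0092500 / (1 − (1+0.0092500)^−24) = $1,539.59.
Total paid = 24 × $1,539.59 = $36,950.16; interest = $36,950.16 − $33,000 = $3,950.16.

$3,950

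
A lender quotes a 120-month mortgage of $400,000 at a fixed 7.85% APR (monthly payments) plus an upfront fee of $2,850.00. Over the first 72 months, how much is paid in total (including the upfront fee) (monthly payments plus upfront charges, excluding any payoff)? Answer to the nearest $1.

At 7.85% the monthly rate is 0.0065417, so the payment is 400,000 × 0.0065417 / (1 − 1.0065417^−120) = $4,821.46.
Total outlay = 72 × $4,821.46 + $2,850.00 = $349,995.12.

$349,995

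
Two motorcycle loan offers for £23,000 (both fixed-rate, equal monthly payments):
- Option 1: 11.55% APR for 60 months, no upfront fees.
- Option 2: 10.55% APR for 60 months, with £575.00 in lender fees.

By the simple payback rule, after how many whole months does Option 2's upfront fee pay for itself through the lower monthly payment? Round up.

Option 1: monthly rate = 11.55%/12 = 0.0096250; payment = 23,000 × 0.0096250 / (1 − (1+0.0096250)^−60) = £506.41.
Option 2: at 10.55% the monthly rate is 0.0087917, so the payment is 23,000 × 0.0087917 / (1 − 1.0087917^−60) = £494.93.
Monthly savings = £506.41 − £494.93 = £11.48.
Break-even = £575.00 / £11.48 = 50.09 → 51 months.

51 months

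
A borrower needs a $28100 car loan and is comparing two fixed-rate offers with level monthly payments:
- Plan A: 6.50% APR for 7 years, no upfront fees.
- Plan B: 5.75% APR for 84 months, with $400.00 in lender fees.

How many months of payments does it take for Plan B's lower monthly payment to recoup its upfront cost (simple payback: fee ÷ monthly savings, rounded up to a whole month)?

Plan A: monthly rate = 6.5%/12 = 0.0054167; payment = 28,100 × 0.0054167 / (1 − (1+0.0054167)^−84) = $417.27.
Plan B: at 5.75% the monthly rate is 0.0047917, so the payment is 28,100 × 0.0047917 / (1 − 1.0047917^−84) = $407.14.
Monthly savings = $417.27 − $407.14 = $10.13.
Break-even = $400.00 / $10.13 = 39.49 → 40 months.

40 months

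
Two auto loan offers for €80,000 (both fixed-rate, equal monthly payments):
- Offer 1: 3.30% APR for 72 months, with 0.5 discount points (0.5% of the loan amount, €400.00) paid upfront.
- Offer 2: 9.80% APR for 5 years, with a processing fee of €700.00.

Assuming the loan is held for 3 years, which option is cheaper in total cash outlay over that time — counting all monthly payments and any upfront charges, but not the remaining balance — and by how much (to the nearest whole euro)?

Offer 1: at 3.30% the monthly rate is 0.0027500, so the payment is 80,000 × 0.0027500 / (1 − 1.0027500^−72) = €1,226.26.
Offer 2: monthly rate = 9.8%/12 = 0.0081667; payment = 80,000 × 0.0081667 / (1 − (1+0.0081667)^−60) = €1,691.90.
Over 36 months: Offer 1 costs 36 × €1,226.26 + €400.00 = €44,545.36; Offer 2 costs 36 × €1,691.90 + €700.00 = €61,608.40.
Offer 1 is cheaper by €61,608.40 − €44,545.36 = €17,063.04.

Offer 1 by €17,063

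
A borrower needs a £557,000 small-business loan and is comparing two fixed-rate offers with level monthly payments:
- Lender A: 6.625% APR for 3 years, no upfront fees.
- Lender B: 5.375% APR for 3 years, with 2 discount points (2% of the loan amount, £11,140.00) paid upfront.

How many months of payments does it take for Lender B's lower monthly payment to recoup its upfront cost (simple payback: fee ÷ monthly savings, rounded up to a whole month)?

36 months

Lender A: monthly rate = 6.625%/12 = 0.0055208; payment = 557,000 × 0.0055208 / (1 − (1+0.0055208)^−36) = £17,103.20.
Lender B: at 5.375% the monthly rate is 0.0044792, so the payment is 557,000 × 0.0044792 / (1 − 1.0044792^−36) = £16,787.73.
Monthly savings = £17,103.20 − £16,787.73 = £315.47.
Break-even = £11,140.00 / £315.47 = 35.31 → 36 months.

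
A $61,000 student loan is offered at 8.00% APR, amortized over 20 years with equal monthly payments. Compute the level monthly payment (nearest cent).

$510.23

At 8.00% the monthly rate is 0.0066667, so the payment is 61,000 × 0.0066667 / (1 − 1.0066667^−240) = $510.23.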